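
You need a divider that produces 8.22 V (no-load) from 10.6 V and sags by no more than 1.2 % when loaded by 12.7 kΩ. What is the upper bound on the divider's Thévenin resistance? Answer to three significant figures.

R_th ≤ 154 Ω

Loading drop = R_th/(R_th + R_L) ≤ 0.0120, so R_th ≤ R_L · ε/(1−ε) = 12.7 kΩ × 0.0120/0.9880 = 154 Ω.
(Any R1, R2 with R2/(R1+R2) = 0.775 and R1‖R2 ≤ 154 Ω will meet the spec.)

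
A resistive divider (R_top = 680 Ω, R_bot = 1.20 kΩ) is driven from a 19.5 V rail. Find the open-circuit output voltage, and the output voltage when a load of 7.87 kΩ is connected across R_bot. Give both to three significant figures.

Open-circuit: V = 19.5 × 1200/(680 + 1200) = 12.4 V.
With the load, R_bot becomes R_bot‖R_L = 1041 Ω, so V = 19.5 × 1041/1721 = 11.8 V.

Unloaded: 12.4 V; loaded: 11.8 V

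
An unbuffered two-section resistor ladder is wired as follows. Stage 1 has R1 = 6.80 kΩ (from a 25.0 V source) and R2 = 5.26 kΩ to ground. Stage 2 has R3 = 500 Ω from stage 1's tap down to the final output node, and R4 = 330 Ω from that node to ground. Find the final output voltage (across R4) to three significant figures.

Stage 2 presents R3+R4 = 830.0 Ω as a load on stage 1's tap.
Stage 1's lower leg becomes R2‖(R3+R4) = 716.9 Ω, so V_mid = 25.0 × 716.9/7517 = 2.384 V.
Stage 2 is itself unloaded: V_out = V_mid × R4/(R3+R4) = 2.384 × 330/830.0 = 0.948 V.

V_out ≈ 0.948 V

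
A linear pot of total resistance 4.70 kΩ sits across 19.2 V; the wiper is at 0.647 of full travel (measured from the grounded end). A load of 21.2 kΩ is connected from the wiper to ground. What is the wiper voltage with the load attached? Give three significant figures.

The wiper splits the pot into (1−α)R = 1.659 kΩ above and αR = 3.041 kΩ below.
Lower section ‖ load = 2.659 kΩ.
V_wiper = 19.2 × 2.659/(1.659 + 2.659) = 11.8 V.

V ≈ 11.8 V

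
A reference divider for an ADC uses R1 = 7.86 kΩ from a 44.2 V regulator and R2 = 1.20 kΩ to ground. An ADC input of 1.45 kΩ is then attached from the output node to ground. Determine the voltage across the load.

The load sits in parallel with R2: R2‖R_L = (1.20 × 1.45) / (1.20 + 1.45) = 0.6566 kΩ.
V_out = 44.2 × 0.6566 / (7.86 + 0.6566) = 44.2 × 0.6566/8.517 = 3.41 V.

V_out ≈ 3.41 V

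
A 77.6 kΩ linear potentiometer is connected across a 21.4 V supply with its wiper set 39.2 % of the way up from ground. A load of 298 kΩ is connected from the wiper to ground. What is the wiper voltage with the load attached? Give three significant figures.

The wiper splits the pot into (1−α)R = 47.18 kΩ above and αR = 30.42 kΩ below.
Lower section ‖ load = 27.60 kΩ.
V_wiper = 21.4 × 27.60/(47.18 + 27.60) = 7.90 V.

V ≈ 7.90 V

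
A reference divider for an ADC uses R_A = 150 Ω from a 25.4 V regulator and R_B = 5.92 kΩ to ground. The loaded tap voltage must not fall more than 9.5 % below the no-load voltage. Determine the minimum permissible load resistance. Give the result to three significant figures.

R_L(min) ≈ 1.39 kΩ

Output resistance R_th = R_A‖R_B = (150 × 5920)/6070 = 146.3 Ω.
The fractional drop is R_th/(R_th + R_L); requiring this ≤ 0.0950 gives R_L ≥ R_th(1/0.0950 − 1) = 146.3 × 9.526 = 1.39 kΩ.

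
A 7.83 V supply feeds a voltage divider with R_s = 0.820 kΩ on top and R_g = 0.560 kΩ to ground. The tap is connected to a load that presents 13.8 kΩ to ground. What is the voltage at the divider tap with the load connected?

V_out ≈ 3.10 V

The load sits in parallel with R_g: R_g‖R_L = (560 × 13800) / (560 + 13800) = 538.2 Ω.
V_out = 7.83 × 538.2 / (820 + 538.2) = 7.83 × 538.2/1358 = 3.10 V.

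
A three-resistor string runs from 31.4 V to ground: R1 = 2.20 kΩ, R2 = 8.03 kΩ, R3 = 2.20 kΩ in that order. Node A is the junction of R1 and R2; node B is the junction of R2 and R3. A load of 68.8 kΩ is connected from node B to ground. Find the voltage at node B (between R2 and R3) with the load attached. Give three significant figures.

V ≈ 5.42 V

At node B, R3 is in parallel with the load: R3‖R_L = 2.132 kΩ.
Below node A the resistance is R2 + (R3‖R_L) = 10.16 kΩ, so V_A = 31.4 × 10.16/12.36 = 25.81 V.
Then V_B = V_A × (R3‖R_L)/(R2 + R3‖R_L) = 25.81 × 2.132/10.16 = 5.42 V.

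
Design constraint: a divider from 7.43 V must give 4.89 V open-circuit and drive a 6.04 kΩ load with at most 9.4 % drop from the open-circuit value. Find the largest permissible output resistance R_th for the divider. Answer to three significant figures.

R_th ≤ 627 Ω

Loading drop = R_th/(R_th + R_L) ≤ 0.0940, so R_th ≤ R_L · ε/(1−ε) = 6.04 kΩ × 0.0940/0.9060 = 627 Ω.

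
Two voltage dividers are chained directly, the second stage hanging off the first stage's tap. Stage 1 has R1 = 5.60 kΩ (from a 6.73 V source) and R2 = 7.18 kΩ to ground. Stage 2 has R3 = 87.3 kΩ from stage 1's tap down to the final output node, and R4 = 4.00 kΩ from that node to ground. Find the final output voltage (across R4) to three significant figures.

Stage 2 presents R3+R4 = 91.30 kΩ as a load on stage 1's tap.
Stage 1's lower leg becomes R2‖(R3+R4) = 6.657 kΩ, so V_mid = 6.73 × 6.657/12.26 = 3.655 V.
Stage 2 is itself unloaded: V_out = V_mid × R4/(R3+R4) = 3.655 × 4.00/91.30 = 0.160 V.

V_out ≈ 0.160 V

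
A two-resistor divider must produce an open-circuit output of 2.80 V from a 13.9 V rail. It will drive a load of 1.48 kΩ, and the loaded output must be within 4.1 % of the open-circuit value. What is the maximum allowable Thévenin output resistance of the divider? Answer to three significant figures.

Loading drop = R_th/(R_th + R_L) ≤ 0.0410, so R_th ≤ R_L · ε/(1−ε) = 1.48 kΩ × 0.0410/0.9590 = 63.3 Ω.
(Any R1, R2 with R2/(R1+R2) = 0.201 and R1‖R2 ≤ 63.3 Ω will meet the spec.)

R_th ≤ 63.3 Ω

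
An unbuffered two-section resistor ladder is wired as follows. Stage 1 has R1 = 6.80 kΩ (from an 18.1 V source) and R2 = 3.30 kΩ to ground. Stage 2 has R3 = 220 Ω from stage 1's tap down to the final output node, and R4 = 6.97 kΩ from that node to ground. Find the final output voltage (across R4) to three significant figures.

V_out ≈ 4.38 V

Stage 2 presents R3+R4 = 7190 Ω as a load on stage 1's tap.
Stage 1's lower leg becomes R2‖(R3+R4) = 2262 Ω, so V_mid = 18.1 × 2262/9062 = 4.518 V.
Stage 2 is itself unloaded: V_out = V_mid × R4/(R3+R4) = 4.518 × 6970/7190 = 4.38 V.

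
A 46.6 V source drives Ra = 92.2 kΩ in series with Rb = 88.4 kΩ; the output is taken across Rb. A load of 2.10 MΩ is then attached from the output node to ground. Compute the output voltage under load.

V_out ≈ 22.3 V

The load sits in parallel with Rb: Rb‖R_L = (88.4 × 2100) / (88.4 + 2100) = 84.83 kΩ.
V_out = 46.6 × 84.83 / (92.2 + 84.83) = 46.6 × 84.83/177.0 = 22.3 V.
(Unloaded it would have been 22.8 V.)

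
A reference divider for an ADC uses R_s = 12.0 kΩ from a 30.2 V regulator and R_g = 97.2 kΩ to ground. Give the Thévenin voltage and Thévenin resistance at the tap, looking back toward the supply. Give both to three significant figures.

V_th = 26.9 V, R_th = 10.7 kΩ

V_th is the open-circuit tap voltage: 30.2 × 97.2/(12.0 + 97.2) = 26.9 V.
With the supply zeroed, R_s and R_g appear in parallel from the tap: R_th = R_s‖R_g = (12.0 × 97.2)/109.2 = 10.7 kΩ.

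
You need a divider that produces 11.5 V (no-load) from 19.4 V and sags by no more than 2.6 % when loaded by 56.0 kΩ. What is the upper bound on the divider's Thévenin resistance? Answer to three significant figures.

R_th ≤ 1.49 kΩ

Loading drop = R_th/(R_th + R_L) ≤ 0.0260, so R_th ≤ R_L · ε/(1−ε) = 56.0 kΩ × 0.0260/0.9740 = 1.49 kΩ.
(Any R1, R2 with R2/(R1+R2) = 0.593 and R1‖R2 ≤ 1.49 kΩ will meet the spec.)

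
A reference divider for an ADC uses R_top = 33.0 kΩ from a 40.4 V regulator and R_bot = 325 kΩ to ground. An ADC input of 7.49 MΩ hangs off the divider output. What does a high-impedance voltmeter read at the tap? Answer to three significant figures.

V_out ≈ 36.5 V

The load sits in parallel with R_bot: R_bot‖R_L = (325 × 7490) / (325 + 7490) = 311.5 kΩ.
V_out = 40.4 × 311.5 / (33.0 + 311.5) = 40.4 × 311.5/344.5 = 36.5 V.
(Unloaded it would have been 36.7 V.)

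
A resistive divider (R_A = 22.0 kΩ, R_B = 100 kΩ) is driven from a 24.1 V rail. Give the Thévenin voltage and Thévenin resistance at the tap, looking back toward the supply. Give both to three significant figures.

V_th = 19.8 V, R_th = 18.0 kΩ

V_th is the open-circuit tap voltage: 24.1 × 100/(22.0 + 100) = 19.8 V.
With the supply zeroed, R_A and R_B appear in parallel from the tap: R_th = R_A‖R_B = (22.0 × 100)/122.0 = 18.0 kΩ.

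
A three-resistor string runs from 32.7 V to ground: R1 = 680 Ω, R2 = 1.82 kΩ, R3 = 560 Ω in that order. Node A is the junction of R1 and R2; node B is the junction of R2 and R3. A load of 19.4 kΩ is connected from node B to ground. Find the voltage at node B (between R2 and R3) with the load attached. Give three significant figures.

V ≈ 5.85 V

At node B, R3 is in parallel with the load: R3‖R_L = 544.3 Ω.
Below node A the resistance is R2 + (R3‖R_L) = 2364 Ω, so V_A = 32.7 × 2364/3044 = 25.40 V.
Then V_B = V_A × (R3‖R_L)/(R2 + R3‖R_L) = 25.40 × 544.3/2364 = 5.85 V.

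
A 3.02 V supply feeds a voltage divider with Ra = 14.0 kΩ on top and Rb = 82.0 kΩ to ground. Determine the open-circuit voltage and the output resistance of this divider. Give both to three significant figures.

V_th is the open-circuit tap voltage: 3.02 × 82.0/(14.0 + 82.0) = 2.58 V.
With the supply zeroed, Ra and Rb appear in parallel from the tap: R_th = Ra‖Rb = (14.0 × 82.0)/96.00 = 12.0 kΩ.

V_th = 2.58 V, R_th = 12.0 kΩ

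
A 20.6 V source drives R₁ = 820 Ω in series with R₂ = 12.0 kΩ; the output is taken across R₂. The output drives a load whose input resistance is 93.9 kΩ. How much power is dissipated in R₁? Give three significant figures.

P ≈ 2.65 mW

Total resistance from the source is R₁ + (R₂‖R_L) = 11460 Ω, so I = 20.6/11460 Ω = 1.798 mA.
P = I²·R₁ = (1.798 mA)² × 820 Ω = 2.65 mW.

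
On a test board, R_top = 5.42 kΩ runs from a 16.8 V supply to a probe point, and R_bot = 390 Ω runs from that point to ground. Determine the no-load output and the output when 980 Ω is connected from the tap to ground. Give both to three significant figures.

Open-circuit: V = 16.8 × 390/(5420 + 390) = 1.13 V.
With the load, R_bot becomes R_bot‖R_L = 279.0 Ω, so V = 16.8 × 279.0/5699 = 0.822 V.

Unloaded: 1.13 V; loaded: 0.822 V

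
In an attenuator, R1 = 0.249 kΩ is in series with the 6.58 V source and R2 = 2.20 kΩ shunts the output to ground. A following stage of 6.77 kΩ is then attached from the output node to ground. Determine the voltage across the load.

The load sits in parallel with R2: R2‖R_L = (2200 × 6770) / (2200 + 6770) = 1660 Ω.
V_out = 6.58 × 1660 / (249 + 1660) = 6.58 × 1660/1909 = 5.72 V.
(Unloaded it would have been 5.91 V.)

V_out ≈ 5.72 V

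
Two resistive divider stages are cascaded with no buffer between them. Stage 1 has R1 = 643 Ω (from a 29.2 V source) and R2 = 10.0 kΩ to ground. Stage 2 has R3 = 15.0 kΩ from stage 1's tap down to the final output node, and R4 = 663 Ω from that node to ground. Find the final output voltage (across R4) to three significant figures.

V_out ≈ 1.12 V

Stage 2 presents R3+R4 = 15660 Ω as a load on stage 1's tap.
Stage 1's lower leg becomes R2‖(R3+R4) = 6103 Ω, so V_mid = 29.2 × 6103/6746 = 26.42 V.
Stage 2 is itself unloaded: V_out = V_mid × R4/(R3+R4) = 26.42 × 663/15660 = 1.12 V.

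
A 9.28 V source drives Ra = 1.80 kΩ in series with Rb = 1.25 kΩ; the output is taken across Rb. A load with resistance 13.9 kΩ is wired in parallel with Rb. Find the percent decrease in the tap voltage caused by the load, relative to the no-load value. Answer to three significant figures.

The divider's output (Thévenin) resistance is Ra‖Rb = 0.7377 kΩ.
Fractional drop under load = R_th/(R_th + R_L) = 0.7377 / (0.7377 + 13.9) = 0.05040.
So the output falls by 5.04 %.

5.04 %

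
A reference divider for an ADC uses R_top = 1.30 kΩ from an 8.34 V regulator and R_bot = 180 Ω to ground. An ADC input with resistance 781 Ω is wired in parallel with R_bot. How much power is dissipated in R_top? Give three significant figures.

P ≈ 43.2 mW

Total resistance from the source is R_top + (R_bot‖R_L) = 1446 Ω, so I = 8.34/1446 Ω = 5.766 mA.
P = I²·R_top = (5.766 mA)² × 1.30 kΩ = 43.2 mW.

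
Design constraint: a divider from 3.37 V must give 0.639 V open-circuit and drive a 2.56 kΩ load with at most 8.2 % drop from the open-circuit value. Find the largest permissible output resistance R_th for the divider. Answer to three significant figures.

Loading drop = R_th/(R_th + R_L) ≤ 0.0820, so R_th ≤ R_L · ε/(1−ε) = 2.56 kΩ × 0.0820/0.9180 = 229 Ω.

R_th ≤ 229 Ω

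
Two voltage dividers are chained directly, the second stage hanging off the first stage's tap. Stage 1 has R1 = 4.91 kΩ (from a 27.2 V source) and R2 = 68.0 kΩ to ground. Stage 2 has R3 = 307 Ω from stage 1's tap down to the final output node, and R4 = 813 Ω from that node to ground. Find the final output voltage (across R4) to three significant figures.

Stage 2 presents R3+R4 = 1120 Ω as a load on stage 1's tap.
Stage 1's lower leg becomes R2‖(R3+R4) = 1102 Ω, so V_mid = 27.2 × 1102/6012 = 4.985 V.
Stage 2 is itself unloaded: V_out = V_mid × R4/(R3+R4) = 4.985 × 813/1120 = 3.62 V.

V_out ≈ 3.62 V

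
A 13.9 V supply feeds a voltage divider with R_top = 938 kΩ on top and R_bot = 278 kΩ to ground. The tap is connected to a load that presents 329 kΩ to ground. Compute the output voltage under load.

V_out ≈ 1.92 V

The load sits in parallel with R_bot: R_bot‖R_L = (278 × 329) / (278 + 329) = 150.7 kΩ.
V_out = 13.9 × 150.7 / (938 + 150.7) = 13.9 × 150.7/1089 = 1.92 V.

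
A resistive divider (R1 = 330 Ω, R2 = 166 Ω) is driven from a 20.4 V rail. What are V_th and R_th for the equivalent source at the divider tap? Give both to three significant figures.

V_th = 6.83 V, R_th = 110 Ω

V_th is the open-circuit tap voltage: 20.4 × 166/(330 + 166) = 6.83 V.
With the supply zeroed, R1 and R2 appear in parallel from the tap: R_th = R1‖R2 = (330 × 166)/496.0 = 110 Ω.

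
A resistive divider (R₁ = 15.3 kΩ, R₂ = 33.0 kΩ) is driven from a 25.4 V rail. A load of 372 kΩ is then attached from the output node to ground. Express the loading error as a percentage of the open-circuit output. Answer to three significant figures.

The divider's output (Thévenin) resistance is R₁‖R₂ = 10.45 kΩ.
Fractional drop under load = R_th/(R_th + R_L) = 10.45 / (10.45 + 372) = 0.02733.
So the output falls by 2.73 %.

2.73 %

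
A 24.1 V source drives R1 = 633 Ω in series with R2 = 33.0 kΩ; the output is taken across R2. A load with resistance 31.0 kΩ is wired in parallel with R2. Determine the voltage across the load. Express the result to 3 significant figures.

The load sits in parallel with R2: R2‖R_L = (33000 × 31000) / (33000 + 31000) = 15980 Ω.
V_out = 24.1 × 15980 / (633 + 15980) = 24.1 × 15980/16620 = 23.2 V.

V_out ≈ 23.2 V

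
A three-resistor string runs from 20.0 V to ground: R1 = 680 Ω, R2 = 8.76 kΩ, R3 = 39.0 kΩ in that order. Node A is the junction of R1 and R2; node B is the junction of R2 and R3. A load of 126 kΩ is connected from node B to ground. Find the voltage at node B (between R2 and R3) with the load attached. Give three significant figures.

V ≈ 15.2 V

At node B, R3 is in parallel with the load: R3‖R_L = 29780 Ω.
Below node A the resistance is R2 + (R3‖R_L) = 38540 Ω, so V_A = 20.0 × 38540/39220 = 19.65 V.
Then V_B = V_A × (R3‖R_L)/(R2 + R3‖R_L) = 19.65 × 29780/38540 = 15.2 V.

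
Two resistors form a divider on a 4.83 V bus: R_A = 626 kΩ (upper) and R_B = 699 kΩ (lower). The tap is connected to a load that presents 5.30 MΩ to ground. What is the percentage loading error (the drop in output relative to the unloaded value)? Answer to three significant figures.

The divider's output (Thévenin) resistance is R_A‖R_B = 330.2 kΩ.
Fractional drop under load = R_th/(R_th + R_L) = 330.2 / (330.2 + 5300) = 0.05866.
So the output falls by 5.87 %.

5.87 %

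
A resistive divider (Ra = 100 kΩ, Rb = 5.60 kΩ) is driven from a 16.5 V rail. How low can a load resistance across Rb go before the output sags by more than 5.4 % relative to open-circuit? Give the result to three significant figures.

R_L(min) ≈ 92.9 kΩ

Output resistance R_th = Ra‖Rb = (100 × 5.60)/105.6 = 5.303 kΩ.
The fractional drop is R_th/(R_th + R_L); requiring this ≤ 0.0540 gives R_L ≥ R_th(1/0.0540 − 1) = 5.303 × 17.52 = 92.9 kΩ.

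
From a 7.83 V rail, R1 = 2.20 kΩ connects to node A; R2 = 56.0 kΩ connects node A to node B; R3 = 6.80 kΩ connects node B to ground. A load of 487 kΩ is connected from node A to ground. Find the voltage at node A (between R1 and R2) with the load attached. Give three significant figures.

Below node A the series string R2+R3 = 62.80 kΩ sits in parallel with the 487 kΩ load: 55.63 kΩ.
V_A = 7.83 × 55.63/(2.20 + 55.63) = 7.53 V.

V ≈ 7.53 V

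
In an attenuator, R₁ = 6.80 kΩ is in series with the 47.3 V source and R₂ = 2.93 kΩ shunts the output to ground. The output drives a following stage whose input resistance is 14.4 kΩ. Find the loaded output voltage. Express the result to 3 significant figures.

The load sits in parallel with R₂: R₂‖R_L = (2.93 × 14.4) / (2.93 + 14.4) = 2.435 kΩ.
V_out = 47.3 × 2.435 / (6.80 + 2.435) = 47.3 × 2.435/9.235 = 12.5 V.

V_out ≈ 12.5 V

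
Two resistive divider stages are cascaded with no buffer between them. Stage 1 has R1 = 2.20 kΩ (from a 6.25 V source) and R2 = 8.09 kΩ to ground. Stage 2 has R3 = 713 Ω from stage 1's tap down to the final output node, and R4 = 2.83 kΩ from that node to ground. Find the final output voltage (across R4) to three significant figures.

Stage 2 presents R3+R4 = 3543 Ω as a load on stage 1's tap.
Stage 1's lower leg becomes R2‖(R3+R4) = 2464 Ω, so V_mid = 6.25 × 2464/4664 = 3.302 V.
Stage 2 is itself unloaded: V_out = V_mid × R4/(R3+R4) = 3.302 × 2830/3543 = 2.64 V.

V_out ≈ 2.64 V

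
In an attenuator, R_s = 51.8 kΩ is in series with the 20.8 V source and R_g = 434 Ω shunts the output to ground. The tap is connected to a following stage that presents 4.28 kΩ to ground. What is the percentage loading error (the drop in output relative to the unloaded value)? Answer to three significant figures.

Unloaded V = 20.8 × 434/52230 = 0.17282 V.
Loaded: R_g‖R_L = 394.0 Ω, giving V = 20.8 × 394.0/52190 = 0.15703 V.
Drop = (0.17282 − 0.15703) / 0.17282 = 9.14 %.

9.14 %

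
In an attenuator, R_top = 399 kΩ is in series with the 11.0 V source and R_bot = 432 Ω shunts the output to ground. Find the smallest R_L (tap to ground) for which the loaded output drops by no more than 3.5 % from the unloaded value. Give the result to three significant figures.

R_L(min) ≈ 11.9 kΩ

Output resistance R_th = R_top‖R_bot = (399000 × 432)/399400 = 431.5 Ω.
The fractional drop is R_th/(R_th + R_L); requiring this ≤ 0.0350 gives R_L ≥ R_th(1/0.0350 − 1) = 431.5 × 27.57 = 11.9 kΩ.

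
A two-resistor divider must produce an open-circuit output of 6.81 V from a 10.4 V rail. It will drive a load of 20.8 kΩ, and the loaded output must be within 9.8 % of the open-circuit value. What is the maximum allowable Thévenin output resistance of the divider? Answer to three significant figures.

Loading drop = R_th/(R_th + R_L) ≤ 0.0980, so R_th ≤ R_L · ε/(1−ε) = 20.8 kΩ × 0.0980/0.9020 = 2.26 kΩ.
(Any R1, R2 with R2/(R1+R2) = 0.655 and R1‖R2 ≤ 2.26 kΩ will meet the spec.)

R_th ≤ 2.26 kΩ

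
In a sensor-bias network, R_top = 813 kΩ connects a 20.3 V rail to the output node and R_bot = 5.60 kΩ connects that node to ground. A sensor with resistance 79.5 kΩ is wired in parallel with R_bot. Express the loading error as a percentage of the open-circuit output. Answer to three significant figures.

The divider's output (Thévenin) resistance is R_top‖R_bot = 5.562 kΩ.
Fractional drop under load = R_th/(R_th + R_L) = 5.562 / (5.562 + 79.5) = 0.06538.
So the output falls by 6.54 %.

6.54 %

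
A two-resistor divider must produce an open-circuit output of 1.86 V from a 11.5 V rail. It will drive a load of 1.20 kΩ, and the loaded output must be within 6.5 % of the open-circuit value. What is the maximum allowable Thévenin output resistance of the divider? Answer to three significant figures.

Loading drop = R_th/(R_th + R_L) ≤ 0.0650, so R_th ≤ R_L · ε/(1−ε) = 1.20 kΩ × 0.0650/0.9350 = 83.4 Ω.

R_th ≤ 83.4 Ω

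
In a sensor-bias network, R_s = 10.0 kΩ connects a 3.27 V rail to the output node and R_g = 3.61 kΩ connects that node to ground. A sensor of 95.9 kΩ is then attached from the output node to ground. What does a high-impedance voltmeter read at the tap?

V_out ≈ 0.844 V

The load sits in parallel with R_g: R_g‖R_L = (3.61 × 95.9) / (3.61 + 95.9) = 3.479 kΩ.
V_out = 3.27 × 3.479 / (10.0 + 3.479) = 3.27 × 3.479/13.48 = 0.844 V.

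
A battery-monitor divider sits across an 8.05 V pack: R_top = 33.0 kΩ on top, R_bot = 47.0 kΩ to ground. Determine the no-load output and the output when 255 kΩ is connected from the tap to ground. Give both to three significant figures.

Unloaded: 4.73 V; loaded: 4.40 V

Open-circuit: V = 8.05 × 47.0/(33.0 + 47.0) = 4.73 V.
With the load, R_bot becomes R_bot‖R_L = 39.69 kΩ, so V = 8.05 × 39.69/72.69 = 4.40 V.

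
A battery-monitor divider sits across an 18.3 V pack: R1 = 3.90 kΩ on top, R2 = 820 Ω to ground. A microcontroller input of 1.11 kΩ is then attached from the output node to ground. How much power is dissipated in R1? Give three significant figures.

Total resistance from the source is R1 + (R2‖R_L) = 4372 Ω, so I = 18.3/4372 Ω = 4.186 mA.
P = I²·R1 = (4.186 mA)² × 3.90 kΩ = 68.3 mW.

P ≈ 68.3 mW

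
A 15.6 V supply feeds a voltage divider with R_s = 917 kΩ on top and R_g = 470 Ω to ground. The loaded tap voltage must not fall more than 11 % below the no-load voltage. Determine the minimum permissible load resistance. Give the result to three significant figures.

Output resistance R_th = R_s‖R_g = (917000 × 470)/917500 = 469.8 Ω.
The fractional drop is R_th/(R_th + R_L); requiring this ≤ 0.110 gives R_L ≥ R_th(1/0.110 − 1) = 469.8 × 8.091 = 3.80 kΩ.

R_L(min) ≈ 3.80 kΩ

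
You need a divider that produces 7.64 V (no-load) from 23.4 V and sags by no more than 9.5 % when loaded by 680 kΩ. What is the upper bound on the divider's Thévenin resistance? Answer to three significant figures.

R_th ≤ 71.4 kΩ

Loading drop = R_th/(R_th + R_L) ≤ 0.0950, so R_th ≤ R_L · ε/(1−ε) = 680 kΩ × 0.0950/0.9050 = 71.4 kΩ.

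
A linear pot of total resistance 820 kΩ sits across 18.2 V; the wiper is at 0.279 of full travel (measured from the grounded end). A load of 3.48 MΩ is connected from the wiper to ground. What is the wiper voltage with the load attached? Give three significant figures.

V ≈ 4.85 V

The wiper splits the pot into (1−α)R = 591.2 kΩ above and αR = 228.8 kΩ below.
Lower section ‖ load = 214.7 kΩ.
V_wiper = 18.2 × 214.7/(591.2 + 214.7) = 4.85 V.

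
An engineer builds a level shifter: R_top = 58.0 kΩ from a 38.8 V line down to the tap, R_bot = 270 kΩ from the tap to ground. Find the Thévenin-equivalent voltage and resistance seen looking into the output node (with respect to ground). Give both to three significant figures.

V_th is the open-circuit tap voltage: 38.8 × 270/(58.0 + 270) = 31.9 V.
With the supply zeroed, R_top and R_bot appear in parallel from the tap: R_th = R_top‖R_bot = (58.0 × 270)/328.0 = 47.7 kΩ.

V_th = 31.9 V, R_th = 47.7 kΩ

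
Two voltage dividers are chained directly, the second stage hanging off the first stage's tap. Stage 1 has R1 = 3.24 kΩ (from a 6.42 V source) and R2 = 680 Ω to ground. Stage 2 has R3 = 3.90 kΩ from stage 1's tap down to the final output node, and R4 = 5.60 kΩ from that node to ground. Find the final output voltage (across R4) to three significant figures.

Stage 2 presents R3+R4 = 9500 Ω as a load on stage 1's tap.
Stage 1's lower leg becomes R2‖(R3+R4) = 634.6 Ω, so V_mid = 6.42 × 634.6/3875 = 1.051 V.
Stage 2 is itself unloaded: V_out = V_mid × R4/(R3+R4) = 1.051 × 5600/9500 = 0.620 V.

V_out ≈ 0.620 V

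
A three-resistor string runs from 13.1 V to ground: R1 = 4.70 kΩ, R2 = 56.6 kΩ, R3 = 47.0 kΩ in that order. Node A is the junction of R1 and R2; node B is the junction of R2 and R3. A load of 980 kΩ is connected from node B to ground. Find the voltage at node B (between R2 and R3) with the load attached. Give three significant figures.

At node B, R3 is in parallel with the load: R3‖R_L = 44.85 kΩ.
Below node A the resistance is R2 + (R3‖R_L) = 101.4 kΩ, so V_A = 13.1 × 101.4/106.1 = 12.52 V.
Then V_B = V_A × (R3‖R_L)/(R2 + R3‖R_L) = 12.52 × 44.85/101.4 = 5.53 V.

V ≈ 5.53 V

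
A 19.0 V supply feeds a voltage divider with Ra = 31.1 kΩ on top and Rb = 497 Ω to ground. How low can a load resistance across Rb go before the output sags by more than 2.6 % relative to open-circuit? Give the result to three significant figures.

Output resistance R_th = Ra‖Rb = (31100 × 497)/31600 = 489.2 Ω.
The fractional drop is R_th/(R_th + R_L); requiring this ≤ 0.0260 gives R_L ≥ R_th(1/0.0260 − 1) = 489.2 × 37.46 = 18.3 kΩ.

R_L(min) ≈ 18.3 kΩ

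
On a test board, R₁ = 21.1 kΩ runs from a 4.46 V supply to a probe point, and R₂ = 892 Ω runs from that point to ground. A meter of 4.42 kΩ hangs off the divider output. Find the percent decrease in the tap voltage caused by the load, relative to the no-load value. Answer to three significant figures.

The divider's output (Thévenin) resistance is R₁‖R₂ = 855.8 Ω.
Fractional drop under load = R_th/(R_th + R_L) = 855.8 / (855.8 + 4420) = 0.1622.
So the output falls by 16.2 %.

16.2 %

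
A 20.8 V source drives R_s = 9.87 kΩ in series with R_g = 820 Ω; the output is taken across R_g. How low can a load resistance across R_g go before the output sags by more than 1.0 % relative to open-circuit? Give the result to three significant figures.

Output resistance R_th = R_s‖R_g = (9870 × 820)/10690 = 757.1 Ω.
The fractional drop is R_th/(R_th + R_L); requiring this ≤ 0.0100 gives R_L ≥ R_th(1/0.0100 − 1) = 757.1 × 99.00 = 75.0 kΩ.

R_L(min) ≈ 75.0 kΩ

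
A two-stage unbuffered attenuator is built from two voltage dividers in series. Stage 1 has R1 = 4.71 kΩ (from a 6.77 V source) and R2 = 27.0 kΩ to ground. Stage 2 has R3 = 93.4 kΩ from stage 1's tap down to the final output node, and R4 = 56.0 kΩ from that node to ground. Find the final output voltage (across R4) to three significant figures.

Stage 2 presents R3+R4 = 149.4 kΩ as a load on stage 1's tap.
Stage 1's lower leg becomes R2‖(R3+R4) = 22.87 kΩ, so V_mid = 6.77 × 22.87/27.58 = 5.614 V.
Stage 2 is itself unloaded: V_out = V_mid × R4/(R3+R4) = 5.614 × 56.0/149.4 = 2.10 V.

V_out ≈ 2.10 V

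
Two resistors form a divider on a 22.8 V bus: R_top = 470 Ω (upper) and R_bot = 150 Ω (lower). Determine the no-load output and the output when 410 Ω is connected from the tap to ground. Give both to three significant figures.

Unloaded: 5.52 V; loaded: 4.32 V

Open-circuit: V = 22.8 × 150/(470 + 150) = 5.52 V.
With the load, R_bot becomes R_bot‖R_L = 109.8 Ω, so V = 22.8 × 109.8/579.8 = 4.32 V.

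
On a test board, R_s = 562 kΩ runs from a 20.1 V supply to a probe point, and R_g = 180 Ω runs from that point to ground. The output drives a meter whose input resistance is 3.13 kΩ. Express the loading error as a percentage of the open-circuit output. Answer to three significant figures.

5.44 %

The divider's output (Thévenin) resistance is R_s‖R_g = 179.9 Ω.
Fractional drop under load = R_th/(R_th + R_L) = 179.9 / (179.9 + 3130) = 0.05436.
So the output falls by 5.44 %.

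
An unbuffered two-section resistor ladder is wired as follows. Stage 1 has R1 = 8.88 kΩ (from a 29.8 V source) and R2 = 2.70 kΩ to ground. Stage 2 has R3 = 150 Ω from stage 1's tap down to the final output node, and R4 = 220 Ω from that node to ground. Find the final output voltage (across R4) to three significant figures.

Stage 2 presents R3+R4 = 370.0 Ω as a load on stage 1's tap.
Stage 1's lower leg becomes R2‖(R3+R4) = 325.4 Ω, so V_mid = 29.8 × 325.4/9205 = 1.053 V.
Stage 2 is itself unloaded: V_out = V_mid × R4/(R3+R4) = 1.053 × 220/370.0 = 0.626 V.

V_out ≈ 0.626 V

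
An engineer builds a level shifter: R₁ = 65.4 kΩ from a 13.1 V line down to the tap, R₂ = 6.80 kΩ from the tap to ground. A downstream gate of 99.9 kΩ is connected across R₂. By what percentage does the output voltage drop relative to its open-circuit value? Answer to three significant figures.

5.81 %

The divider's output (Thévenin) resistance is R₁‖R₂ = 6.160 kΩ.
Fractional drop under load = R_th/(R_th + R_L) = 6.160 / (6.160 + 99.9) = 0.05808.
So the output falls by 5.81 %.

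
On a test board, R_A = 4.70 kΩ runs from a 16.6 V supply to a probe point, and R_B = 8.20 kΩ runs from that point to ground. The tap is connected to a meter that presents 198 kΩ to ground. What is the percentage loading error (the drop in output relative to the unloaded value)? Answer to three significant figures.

The divider's output (Thévenin) resistance is R_A‖R_B = 2.988 kΩ.
Fractional drop under load = R_th/(R_th + R_L) = 2.988 / (2.988 + 198) = 0.01486.
So the output falls by 1.49 %.

1.49 %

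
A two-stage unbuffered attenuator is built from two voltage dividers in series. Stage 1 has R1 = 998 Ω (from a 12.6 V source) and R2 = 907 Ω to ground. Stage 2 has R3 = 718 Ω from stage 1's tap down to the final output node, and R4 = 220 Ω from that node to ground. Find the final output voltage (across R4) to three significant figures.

V_out ≈ 0.934 V

Stage 2 presents R3+R4 = 938.0 Ω as a load on stage 1's tap.
Stage 1's lower leg becomes R2‖(R3+R4) = 461.1 Ω, so V_mid = 12.6 × 461.1/1459 = 3.982 V.
Stage 2 is itself unloaded: V_out = V_mid × R4/(R3+R4) = 3.982 × 220/938.0 = 0.934 V.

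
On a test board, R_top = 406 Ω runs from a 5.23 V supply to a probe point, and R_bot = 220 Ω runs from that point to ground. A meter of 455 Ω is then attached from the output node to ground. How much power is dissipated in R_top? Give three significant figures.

Total resistance from the source is R_top + (R_bot‖R_L) = 554.3 Ω, so I = 5.23/554.3 Ω = 9.435 mA.
P = I²·R_top = (9.435 mA)² × 406 Ω = 36.1 mW.

P ≈ 36.1 mW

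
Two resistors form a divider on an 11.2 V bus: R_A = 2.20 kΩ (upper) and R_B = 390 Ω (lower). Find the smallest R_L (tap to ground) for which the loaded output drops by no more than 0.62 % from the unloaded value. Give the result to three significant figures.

R_L(min) ≈ 53.1 kΩ

Output resistance R_th = R_A‖R_B = (2200 × 390)/2590 = 331.3 Ω.
The fractional drop is R_th/(R_th + R_L); requiring this ≤ 0.00620 gives R_L ≥ R_th(1/0.00620 − 1) = 331.3 × 160.3 = 53.1 kΩ.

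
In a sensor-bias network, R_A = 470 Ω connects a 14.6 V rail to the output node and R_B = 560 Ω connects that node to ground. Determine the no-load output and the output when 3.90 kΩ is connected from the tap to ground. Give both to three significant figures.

Unloaded: 7.94 V; loaded: 7.45 V

Open-circuit: V = 14.6 × 560/(470 + 560) = 7.94 V.
With the load, R_B becomes R_B‖R_L = 489.7 Ω, so V = 14.6 × 489.7/959.7 = 7.45 V.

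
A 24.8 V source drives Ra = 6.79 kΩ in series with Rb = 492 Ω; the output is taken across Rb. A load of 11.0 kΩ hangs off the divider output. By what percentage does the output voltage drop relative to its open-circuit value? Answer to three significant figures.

4.00 %

The divider's output (Thévenin) resistance is Ra‖Rb = 458.8 Ω.
Fractional drop under load = R_th/(R_th + R_L) = 458.8 / (458.8 + 11000) = 0.04004.
So the output falls by 4.00 %.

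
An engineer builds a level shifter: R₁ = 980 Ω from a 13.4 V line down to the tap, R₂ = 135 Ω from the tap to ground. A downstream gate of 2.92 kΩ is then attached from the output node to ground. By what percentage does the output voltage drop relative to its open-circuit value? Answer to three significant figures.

The divider's output (Thévenin) resistance is R₁‖R₂ = 118.7 Ω.
Fractional drop under load = R_th/(R_th + R_L) = 118.7 / (118.7 + 2920) = 0.03905.
So the output falls by 3.90 %.

3.90 %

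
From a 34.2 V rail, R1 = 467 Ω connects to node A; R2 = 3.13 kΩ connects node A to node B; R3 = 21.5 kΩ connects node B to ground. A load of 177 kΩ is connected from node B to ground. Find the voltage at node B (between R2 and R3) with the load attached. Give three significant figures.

V ≈ 28.8 V

At node B, R3 is in parallel with the load: R3‖R_L = 19170 Ω.
Below node A the resistance is R2 + (R3‖R_L) = 22300 Ω, so V_A = 34.2 × 22300/22770 = 33.50 V.
Then V_B = V_A × (R3‖R_L)/(R2 + R3‖R_L) = 33.50 × 19170/22300 = 28.8 V.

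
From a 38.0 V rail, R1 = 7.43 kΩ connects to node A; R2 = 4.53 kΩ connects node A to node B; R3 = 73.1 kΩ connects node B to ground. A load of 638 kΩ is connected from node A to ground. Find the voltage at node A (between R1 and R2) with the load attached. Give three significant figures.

Below node A the series string R2+R3 = 77.63 kΩ sits in parallel with the 638 kΩ load: 69.21 kΩ.
V_A = 38.0 × 69.21/(7.43 + 69.21) = 34.3 V.

V ≈ 34.3 V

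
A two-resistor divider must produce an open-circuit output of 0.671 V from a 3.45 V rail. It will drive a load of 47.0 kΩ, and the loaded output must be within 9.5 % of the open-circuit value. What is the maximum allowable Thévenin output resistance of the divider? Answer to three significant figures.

Loading drop = R_th/(R_th + R_L) ≤ 0.0950, so R_th ≤ R_L · ε/(1−ε) = 47.0 kΩ × 0.0950/0.9050 = 4.93 kΩ.
(Any R1, R2 with R2/(R1+R2) = 0.194 and R1‖R2 ≤ 4.93 kΩ will meet the spec.)

R_th ≤ 4.93 kΩ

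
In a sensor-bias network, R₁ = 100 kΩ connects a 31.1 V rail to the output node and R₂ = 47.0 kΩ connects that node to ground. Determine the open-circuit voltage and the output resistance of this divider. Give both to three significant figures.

V_th is the open-circuit tap voltage: 31.1 × 47.0/(100 + 47.0) = 9.94 V.
With the supply zeroed, R₁ and R₂ appear in parallel from the tap: R_th = R₁‖R₂ = (100 × 47.0)/147.0 = 32.0 kΩ.

V_th = 9.94 V, R_th = 32.0 kΩ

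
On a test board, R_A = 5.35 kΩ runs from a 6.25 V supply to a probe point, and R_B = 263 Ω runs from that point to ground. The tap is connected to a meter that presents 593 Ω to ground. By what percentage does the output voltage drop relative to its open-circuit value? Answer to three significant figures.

29.7 %

The divider's output (Thévenin) resistance is R_A‖R_B = 250.7 Ω.
Fractional drop under load = R_th/(R_th + R_L) = 250.7 / (250.7 + 593) = 0.2971.
So the output falls by 29.7 %.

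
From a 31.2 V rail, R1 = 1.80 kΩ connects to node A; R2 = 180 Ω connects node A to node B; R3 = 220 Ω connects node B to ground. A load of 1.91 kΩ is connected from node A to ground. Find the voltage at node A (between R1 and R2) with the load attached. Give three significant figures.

V ≈ 4.84 V

Below node A the series string R2+R3 = 400.0 Ω sits in parallel with the 1910 Ω load: 330.7 Ω.
V_A = 31.2 × 330.7/(1800 + 330.7) = 4.84 V.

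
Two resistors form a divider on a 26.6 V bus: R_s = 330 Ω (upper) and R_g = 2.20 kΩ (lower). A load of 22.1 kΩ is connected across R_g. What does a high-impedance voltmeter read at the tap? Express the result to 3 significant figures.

The load sits in parallel with R_g: R_g‖R_L = (2200 × 22100) / (2200 + 22100) = 2001 Ω.
V_out = 26.6 × 2001 / (330 + 2001) = 26.6 × 2001/2331 = 22.8 V.
(Unloaded it would have been 23.1 V.)

V_out ≈ 22.8 V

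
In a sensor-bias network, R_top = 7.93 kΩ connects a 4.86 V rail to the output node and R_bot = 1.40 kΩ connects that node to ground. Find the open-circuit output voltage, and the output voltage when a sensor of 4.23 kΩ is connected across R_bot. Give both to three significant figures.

Open-circuit: V = 4.86 × 1.40/(7.93 + 1.40) = 0.729 V.
With the load, R_bot becomes R_bot‖R_L = 1.052 kΩ, so V = 4.86 × 1.052/8.982 = 0.569 V.

Unloaded: 0.729 V; loaded: 0.569 V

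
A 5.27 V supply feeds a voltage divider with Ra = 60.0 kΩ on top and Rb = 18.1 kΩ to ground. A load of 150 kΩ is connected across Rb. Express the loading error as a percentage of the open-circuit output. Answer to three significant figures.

Unloaded V = 5.27 × 18.1/78.10 = 1.2213 V.
Loaded: Rb‖R_L = 16.15 kΩ, giving V = 5.27 × 16.15/76.15 = 1.1177 V.
Drop = (1.2213 − 1.1177) / 1.2213 = 8.48 %.

8.48 %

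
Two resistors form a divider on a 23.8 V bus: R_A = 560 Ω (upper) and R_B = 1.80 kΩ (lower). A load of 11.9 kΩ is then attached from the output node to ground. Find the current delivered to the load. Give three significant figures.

R_B‖R_L = 1564 Ω; V_out = 23.8 × 1564/2124 = 17.52 V.
I_L = V_out / R_L = 17.52 / 11.9 kΩ = 1.47 mA.

I_L ≈ 1.47 mA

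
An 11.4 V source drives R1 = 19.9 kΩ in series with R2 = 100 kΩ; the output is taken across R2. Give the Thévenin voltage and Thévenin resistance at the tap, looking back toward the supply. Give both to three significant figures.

V_th = 9.51 V, R_th = 16.6 kΩ

V_th is the open-circuit tap voltage: 11.4 × 100/(19.9 + 100) = 9.51 V.
With the supply zeroed, R1 and R2 appear in parallel from the tap: R_th = R1‖R2 = (19.9 × 100)/119.9 = 16.6 kΩ.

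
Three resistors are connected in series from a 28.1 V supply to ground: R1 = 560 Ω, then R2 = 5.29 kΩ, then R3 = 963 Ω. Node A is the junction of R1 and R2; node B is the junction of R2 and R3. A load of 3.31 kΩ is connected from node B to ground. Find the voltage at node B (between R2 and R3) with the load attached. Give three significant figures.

V ≈ 3.18 V

At node B, R3 is in parallel with the load: R3‖R_L = 746.0 Ω.
Below node A the resistance is R2 + (R3‖R_L) = 6036 Ω, so V_A = 28.1 × 6036/6596 = 25.71 V.
Then V_B = V_A × (R3‖R_L)/(R2 + R3‖R_L) = 25.71 × 746.0/6036 = 3.18 V.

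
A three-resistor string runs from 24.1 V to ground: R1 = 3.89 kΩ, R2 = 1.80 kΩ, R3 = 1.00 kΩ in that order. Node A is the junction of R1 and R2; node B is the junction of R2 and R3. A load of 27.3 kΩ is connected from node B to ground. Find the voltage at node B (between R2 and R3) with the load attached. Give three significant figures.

V ≈ 3.49 V

At node B, R3 is in parallel with the load: R3‖R_L = 0.9647 kΩ.
Below node A the resistance is R2 + (R3‖R_L) = 2.765 kΩ, so V_A = 24.1 × 2.765/6.655 = 10.01 V.
Then V_B = V_A × (R3‖R_L)/(R2 + R3‖R_L) = 10.01 × 0.9647/2.765 = 3.49 V.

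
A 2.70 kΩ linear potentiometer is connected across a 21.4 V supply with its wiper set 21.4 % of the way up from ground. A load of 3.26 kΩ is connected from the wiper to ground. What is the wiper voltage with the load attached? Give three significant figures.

The wiper splits the pot into (1−α)R = 2122 Ω above and αR = 577.8 Ω below.
Lower section ‖ load = 490.8 Ω.
V_wiper = 21.4 × 490.8/(2122 + 490.8) = 4.02 V.

V ≈ 4.02 V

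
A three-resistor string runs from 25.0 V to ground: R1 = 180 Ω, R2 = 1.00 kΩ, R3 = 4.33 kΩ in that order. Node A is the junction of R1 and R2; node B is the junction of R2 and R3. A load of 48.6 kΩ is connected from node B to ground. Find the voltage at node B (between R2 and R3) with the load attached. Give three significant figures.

At node B, R3 is in parallel with the load: R3‖R_L = 3976 Ω.
Below node A the resistance is R2 + (R3‖R_L) = 4976 Ω, so V_A = 25.0 × 4976/5156 = 24.13 V.
Then V_B = V_A × (R3‖R_L)/(R2 + R3‖R_L) = 24.13 × 3976/4976 = 19.3 V.

V ≈ 19.3 V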